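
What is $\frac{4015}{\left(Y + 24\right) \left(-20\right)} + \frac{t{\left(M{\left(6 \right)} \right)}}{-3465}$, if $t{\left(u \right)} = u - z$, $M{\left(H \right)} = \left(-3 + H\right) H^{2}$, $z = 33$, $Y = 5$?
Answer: $- \frac{186073}{26796} \approx -6.9441$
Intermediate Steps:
$M{\left(H \right)} = H^{2} \left(-3 + H\right)$
$t{\left(u \right)} = -33 + u$ ($t{\left(u \right)} = u - 33 = -33 + u$)
$\frac{4015}{\left(Y + 24\right) \left(-20\right)} + \frac{t{\left(M{\left(6 \right)} \right)}}{-3465} = \frac{4015}{\left(5 + 24\right) \left(-20\right)} + \frac{-33 + 6^{2} \left(-3 + 6\right)}{-3465} = \frac{4015}{29 \left(-20\right)} + \left(-33 + 36 \cdot 3\right) \left(- \frac{1}{3465}\right) = \frac{4015}{-580} + \left(-33 + 108\right) \left(- \frac{1}{3465}\right) = 4015 \left(- \frac{1}{580}\right) + 75 \left(- \frac{1}{3465}\right) = - \frac{803}{116} - \frac{5}{231} = - \frac{186073}{26796}$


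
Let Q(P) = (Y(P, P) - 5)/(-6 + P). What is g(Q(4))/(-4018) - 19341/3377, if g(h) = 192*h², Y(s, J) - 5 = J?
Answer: -130791/22099 ≈ -5.9184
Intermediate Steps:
Y(s, J) = 5 + J
Q(P) = P/(-6 + P) (Q(P) = ((5 + P) - 5)/(-6 + P) = P/(-6 + P))
g(Q(4))/(-4018) - 19341/3377 = (192*(4/(-6 + 4))²)/(-4018) - 19341/3377 = (192*(4/(-2))²)*(-1/4018) - 19341*1/3377 = (192*(4*(-½))²)*(-1/4018) - 63/11 = (192*(-2)²)*(-1/4018) - 63/11 = (192*4)*(-1/4018) - 63/11 = 768*(-1/4018) - 63/11 = -384/2009 - 63/11 = -130791/22099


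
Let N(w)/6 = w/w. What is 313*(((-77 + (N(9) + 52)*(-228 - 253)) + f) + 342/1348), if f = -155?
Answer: -5934307537/674 ≈ -8.8046e+6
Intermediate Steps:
N(w) = 6 (N(w) = 6*(w/w) = 6*1 = 6)
313*(((-77 + (N(9) + 52)*(-228 - 253)) + f) + 342/1348) = 313*(((-77 + (6 + 52)*(-228 - 253)) - 155) + 342/1348) = 313*(((-77 + 58*(-481)) - 155) + 342*(1/1348)) = 313*(((-77 - 27898) - 155) + 171/674) = 313*((-27975 - 155) + 171/674) = 313*(-28130 + 171/674) = 313*(-18959449/674) = -5934307537/674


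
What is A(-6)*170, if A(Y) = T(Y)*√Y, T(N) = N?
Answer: -1020*I*√6 ≈ -2498.5*I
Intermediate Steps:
A(Y) = Y^(3/2) (A(Y) = Y*√Y = Y^(3/2))
A(-6)*170 = (-6)^(3/2)*170 = -6*I*√6*170 = -1020*I*√6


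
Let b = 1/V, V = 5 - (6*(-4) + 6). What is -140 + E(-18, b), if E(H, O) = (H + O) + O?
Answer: -3632/23 ≈ -157.91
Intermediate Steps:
V = 23 (V = 5 - (-24 + 6) = 5 - 1*(-18) = 5 + 18 = 23)
b = 1/23 ≈ 0.043478
E(H, O) = H + 2*O
-140 + E(-18, b) = -140 + (-18 + 2*(1/23)) = -140 + (-18 + 2/23) = -140 - 412/23 = -3632/23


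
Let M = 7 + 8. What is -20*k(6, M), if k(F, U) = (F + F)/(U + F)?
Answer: -80/7 ≈ -11.429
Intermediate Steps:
M = 15
k(F, U) = 2*F/(F + U) (k(F, U) = (2*F)/(F + U) = 2*F/(F + U))
-20*k(6, M) = -40*6/(6 + 15) = -40*6/21 = -20*4/7 = -80/7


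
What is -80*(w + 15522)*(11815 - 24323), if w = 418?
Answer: 15950201600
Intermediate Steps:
-80*(w + 15522)*(11815 - 24323) = -80*(418 + 15522)*(11815 - 24323) = -1275200*(-12508) = -80*(-199377520) = 15950201600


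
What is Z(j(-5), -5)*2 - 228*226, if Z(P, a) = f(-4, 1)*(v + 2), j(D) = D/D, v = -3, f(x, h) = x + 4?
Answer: -51528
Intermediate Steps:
f(x, h) = 4 + x
j(D) = 1
Z(P, a) = 0 (Z(P, a) = (4 - 4)*(-3 + 2) = 0*(-1) = 0)
Z(j(-5), -5)*2 - 228*226 = 0*2 - 228*226 = 0 - 51528 = -51528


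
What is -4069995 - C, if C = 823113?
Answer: -4893108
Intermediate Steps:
-4069995 - C = -4069995 - 1*823113 = -4069995 - 823113 = -4893108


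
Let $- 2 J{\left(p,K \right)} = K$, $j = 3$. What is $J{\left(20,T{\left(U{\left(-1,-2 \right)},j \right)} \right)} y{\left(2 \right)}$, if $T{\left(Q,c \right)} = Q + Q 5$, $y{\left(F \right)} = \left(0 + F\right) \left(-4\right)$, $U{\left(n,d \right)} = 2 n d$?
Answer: $96$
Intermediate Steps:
$U{\left(n,d \right)} = 2 d n$
$y{\left(F \right)} = - 4 F$ ($y{\left(F \right)} = F \left(-4\right) = - 4 F$)
$T{\left(Q,c \right)} = 6 Q$ ($T{\left(Q,c \right)} = Q + 5 Q = 6 Q$)
$J{\left(p,K \right)} = - \frac{K}{2}$
$J{\left(20,T{\left(U{\left(-1,-2 \right)},j \right)} \right)} y{\left(2 \right)} = - \frac{6 \cdot 2 \left(-2\right) \left(-1\right)}{2} \left(\left(-4\right) 2\right) = - \frac{6 \cdot 4}{2} \left(-8\right) = \left(- \frac{1}{2}\right) 24 \left(-8\right) = \left(-12\right) \left(-8\right) = 96$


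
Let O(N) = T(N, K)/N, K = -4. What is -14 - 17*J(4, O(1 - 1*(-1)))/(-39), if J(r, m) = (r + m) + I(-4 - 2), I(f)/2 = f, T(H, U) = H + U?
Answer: -233/13 ≈ -17.923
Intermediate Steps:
I(f) = 2*f
O(N) = (-4 + N)/N (O(N) = (N - 4)/N = (-4 + N)/N)
J(r, m) = -12 + m + r (J(r, m) = (r + m) + 2*(-4 - 2) = (m + r) + 2*(-6) = (m + r) - 12 = -12 + m + r)
-14 - 17*J(4, O(1 - 1*(-1)))/(-39) = -14 - 17*(-12 + (-4 + (1 - 1*(-1)))/(1 - 1*(-1)) + 4)/(-39) = -14 - 17*(-12 + (-4 + (1 + 1))/(1 + 1) + 4)*(-1)/39 = -14 - 17*(-12 + (-4 + 2)/2 + 4)*(-1)/39 = -14 - 17*(-12 + (½)*(-2) + 4)*(-1)/39 = -14 - 17*(-12 - 1 + 4)*(-1)/39 = -14 - (-153)*(-1)/39 = -14 - 17*3/13 = -14 - 51/13 = -233/13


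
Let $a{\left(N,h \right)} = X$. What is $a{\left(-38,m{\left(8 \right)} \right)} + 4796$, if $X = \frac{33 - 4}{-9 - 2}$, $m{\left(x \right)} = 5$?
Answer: $\frac{52727}{11} \approx 4793.4$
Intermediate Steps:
$X = - \frac{29}{11}$ ($X = \frac{29}{-11} = 29 \left(- \frac{1}{11}\right) = - \frac{29}{11} \approx -2.6364$)
$a{\left(N,h \right)} = - \frac{29}{11}$
$a{\left(-38,m{\left(8 \right)} \right)} + 4796 = - \frac{29}{11} + 4796 = \frac{52727}{11}$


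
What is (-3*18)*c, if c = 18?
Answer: -972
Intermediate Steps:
(-3*18)*c = -3*18*18 = -54*18 = -972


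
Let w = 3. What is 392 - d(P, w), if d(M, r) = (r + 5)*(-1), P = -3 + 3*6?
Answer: 400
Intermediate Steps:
P = 15 (P = -3 + 18 = 15)
d(M, r) = -5 - r (d(M, r) = (5 + r)*(-1) = -5 - r)
392 - d(P, w) = 392 - (-5 - 1*3) = 392 - (-5 - 3) = 392 - 1*(-8) = 392 + 8 = 400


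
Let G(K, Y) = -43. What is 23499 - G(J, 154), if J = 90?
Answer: 23542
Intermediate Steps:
23499 - G(J, 154) = 23499 - 1*(-43) = 23499 + 43 = 23542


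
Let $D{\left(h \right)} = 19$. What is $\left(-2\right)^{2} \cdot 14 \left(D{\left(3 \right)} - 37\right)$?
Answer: $-1008$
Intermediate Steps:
$\left(-2\right)^{2} \cdot 14 \left(D{\left(3 \right)} - 37\right) = \left(-2\right)^{2} \cdot 14 \left(19 - 37\right) = 4 \cdot 14 \left(-18\right) = 56 \left(-18\right) = -1008$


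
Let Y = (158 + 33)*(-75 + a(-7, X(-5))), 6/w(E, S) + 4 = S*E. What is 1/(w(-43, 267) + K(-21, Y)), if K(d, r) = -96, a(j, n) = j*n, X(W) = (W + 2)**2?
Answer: -11485/1102566 ≈ -0.010417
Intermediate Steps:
w(E, S) = 6/(-4 + E*S) (w(E, S) = 6/(-4 + S*E) = 6/(-4 + E*S))
X(W) = (2 + W)**2
Y = -26358 (Y = (158 + 33)*(-75 - 7*(2 - 5)**2) = 191*(-75 - 7*(-3)**2) = 191*(-75 - 7*9) = 191*(-75 - 63) = 191*(-138) = -26358)
1/(w(-43, 267) + K(-21, Y)) = 1/(6/(-4 - 43*267) - 96) = 1/(6/(-4 - 11481) - 96) = 1/(6/(-11485) - 96) = 1/(6*(-1/11485) - 96) = 1/(-6/11485 - 96) = 1/(-1102566/11485) = -11485/1102566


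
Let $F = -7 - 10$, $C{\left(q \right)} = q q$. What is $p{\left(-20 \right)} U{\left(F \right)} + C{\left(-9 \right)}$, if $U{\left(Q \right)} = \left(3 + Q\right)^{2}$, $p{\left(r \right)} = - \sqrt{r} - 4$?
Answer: $-703 - 392 i \sqrt{5} \approx -703.0 - 876.54 i$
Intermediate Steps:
$C{\left(q \right)} = q^{2}$
$F = -17$ ($F = -7 - 10 = -17$)
$p{\left(r \right)} = -4 - \sqrt{r}$ ($p{\left(r \right)} = - \sqrt{r} - 4 = -4 - \sqrt{r}$)
$p{\left(-20 \right)} U{\left(F \right)} + C{\left(-9 \right)} = \left(-4 - \sqrt{-20}\right) \left(3 - 17\right)^{2} + \left(-9\right)^{2} = \left(-4 - 2 i \sqrt{5}\right) \left(-14\right)^{2} + 81 = \left(-4 - 2 i \sqrt{5}\right) 196 + 81 = \left(-784 - 392 i \sqrt{5}\right) + 81 = -703 - 392 i \sqrt{5}$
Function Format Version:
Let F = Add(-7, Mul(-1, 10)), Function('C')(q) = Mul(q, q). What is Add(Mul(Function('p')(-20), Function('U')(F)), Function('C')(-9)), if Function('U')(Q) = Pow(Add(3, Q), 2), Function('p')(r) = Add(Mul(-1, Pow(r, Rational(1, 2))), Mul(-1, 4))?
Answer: Add(-703, Mul(-392, I, Pow(5, Rational(1, 2)))) ≈ Add(-703.00, Mul(-876.54, I))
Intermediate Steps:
Function('C')(q) = Pow(q, 2)
F = -17 (F = Add(-7, -10) = -17)
Function('p')(r) = Add(-4, Mul(-1, Pow(r, Rational(1, 2)))) (Function('p')(r) = Add(Mul(-1, Pow(r, Rational(1, 2))), -4) = Add(-4, Mul(-1, Pow(r, Rational(1, 2)))))
Add(Mul(Function('p')(-20), Function('U')(F)), Function('C')(-9)) = Add(Mul(Add(-4, Mul(-1, Pow(-20, Rational(1, 2)))), Pow(Add(3, -17), 2)), Pow(-9, 2)) = Add(Mul(Add(-4, Mul(-1, Mul(2, I, Pow(5, Rational(1, 2))))), Pow(-14, 2)), 81) = Add(Mul(Add(-4, Mul(-2, I, Pow(5, Rational(1, 2)))), 196), 81) = Add(Add(-784, Mul(-392, I, Pow(5, Rational(1, 2)))), 81) = Add(-703, Mul(-392, I, Pow(5, Rational(1, 2))))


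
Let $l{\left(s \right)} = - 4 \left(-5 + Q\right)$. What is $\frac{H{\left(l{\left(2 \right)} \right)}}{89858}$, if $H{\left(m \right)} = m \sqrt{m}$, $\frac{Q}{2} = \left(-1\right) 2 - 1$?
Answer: $\frac{44 \sqrt{11}}{44929} \approx 0.003248$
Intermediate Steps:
$Q = -6$ ($Q = 2 \left(\left(-1\right) 2 - 1\right) = 2 \left(-2 - 1\right) = 2 \left(-3\right) = -6$)
$l{\left(s \right)} = 44$ ($l{\left(s \right)} = - 4 \left(-5 - 6\right) = \left(-4\right) \left(-11\right) = 44$)
$H{\left(m \right)} = m^{\frac{3}{2}}$
$\frac{H{\left(l{\left(2 \right)} \right)}}{89858} = \frac{44^{\frac{3}{2}}}{89858} = 88 \sqrt{11} \cdot \frac{1}{89858} = \frac{44 \sqrt{11}}{44929}$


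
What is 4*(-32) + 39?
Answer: -89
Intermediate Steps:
4*(-32) + 39 = -128 + 39 = -89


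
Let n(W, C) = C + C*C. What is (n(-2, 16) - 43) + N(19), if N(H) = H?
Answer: 248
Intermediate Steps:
n(W, C) = C + C**2
(n(-2, 16) - 43) + N(19) = (16*(1 + 16) - 43) + 19 = (16*17 - 43) + 19 = (272 - 43) + 19 = 229 + 19 = 248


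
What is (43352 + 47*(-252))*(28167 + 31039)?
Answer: 1865462648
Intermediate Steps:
(43352 + 47*(-252))*(28167 + 31039) = (43352 - 11844)*59206 = 31508*59206 = 1865462648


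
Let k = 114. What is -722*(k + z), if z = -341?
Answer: 163894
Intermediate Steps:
-722*(k + z) = -722*(114 - 341) = -722*(-227) = 163894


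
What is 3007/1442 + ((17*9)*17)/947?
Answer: 6598271/1365574 ≈ 4.8319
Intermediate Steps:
3007/1442 + ((17*9)*17)/947 = 3007*(1/1442) + (153*17)*(1/947) = 3007/1442 + 2601*(1/947) = 3007/1442 + 2601/947 = 6598271/1365574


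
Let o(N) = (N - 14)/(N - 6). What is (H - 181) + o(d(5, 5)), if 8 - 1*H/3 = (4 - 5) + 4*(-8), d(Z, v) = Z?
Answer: -49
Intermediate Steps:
o(N) = (-14 + N)/(-6 + N)
H = 123 (H = 24 - 3*((4 - 5) + 4*(-8)) = 24 - 3*(-1 - 32) = 24 - 3*(-33) = 24 + 99 = 123)
(H - 181) + o(d(5, 5)) = (123 - 181) + (-14 + 5)/(-6 + 5) = -58 - 9/(-1) = -58 - 1*(-9) = -58 + 9 = -49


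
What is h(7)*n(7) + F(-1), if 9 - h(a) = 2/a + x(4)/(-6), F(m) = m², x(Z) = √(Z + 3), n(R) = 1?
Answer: 68/7 + √7/6 ≈ 10.155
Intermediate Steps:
x(Z) = √(3 + Z)
h(a) = 9 - 2/a + √7/6 (h(a) = 9 - (2/a + √(3 + 4)/(-6)) = 9 - (2/a + √7*(-⅙)) = 9 - (2/a - √7/6) = 9 + (-2/a + √7/6) = 9 - 2/a + √7/6)
h(7)*n(7) + F(-1) = (9 - 2/7 + √7/6)*1 + (-1)² = (9 - 2*⅐ + √7/6)*1 + 1 = (9 - 2/7 + √7/6)*1 + 1 = (61/7 + √7/6)*1 + 1 = (61/7 + √7/6) + 1 = 68/7 + √7/6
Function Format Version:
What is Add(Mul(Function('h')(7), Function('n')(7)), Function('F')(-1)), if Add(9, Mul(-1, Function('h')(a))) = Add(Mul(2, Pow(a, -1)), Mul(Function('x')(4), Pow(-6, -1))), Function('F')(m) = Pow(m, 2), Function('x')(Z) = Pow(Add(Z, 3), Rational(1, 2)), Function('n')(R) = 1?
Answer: Add(Rational(68, 7), Mul(Rational(1, 6), Pow(7, Rational(1, 2)))) ≈ 10.155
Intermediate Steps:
Function('x')(Z) = Pow(Add(3, Z), Rational(1, 2))
Function('h')(a) = Add(9, Mul(-2, Pow(a, -1)), Mul(Rational(1, 6), Pow(7, Rational(1, 2)))) (Function('h')(a) = Add(9, Mul(-1, Add(Mul(2, Pow(a, -1)), Mul(Pow(Add(3, 4), Rational(1, 2)), Pow(-6, -1))))) = Add(9, Mul(-1, Add(Mul(2, Pow(a, -1)), Mul(Pow(7, Rational(1, 2)), Rational(-1, 6))))) = Add(9, Mul(-1, Add(Mul(2, Pow(a, -1)), Mul(Rational(-1, 6), Pow(7, Rational(1, 2)))))) = Add(9, Add(Mul(-2, Pow(a, -1)), Mul(Rational(1, 6), Pow(7, Rational(1, 2))))) = Add(9, Mul(-2, Pow(a, -1)), Mul(Rational(1, 6), Pow(7, Rational(1, 2)))))
Add(Mul(Function('h')(7), Function('n')(7)), Function('F')(-1)) = Add(Mul(Add(9, Mul(-2, Pow(7, -1)), Mul(Rational(1, 6), Pow(7, Rational(1, 2)))), 1), Pow(-1, 2)) = Add(Mul(Add(9, Mul(-2, Rational(1, 7)), Mul(Rational(1, 6), Pow(7, Rational(1, 2)))), 1), 1) = Add(Mul(Add(9, Rational(-2, 7), Mul(Rational(1, 6), Pow(7, Rational(1, 2)))), 1), 1) = Add(Mul(Add(Rational(61, 7), Mul(Rational(1, 6), Pow(7, Rational(1, 2)))), 1), 1) = Add(Add(Rational(61, 7), Mul(Rational(1, 6), Pow(7, Rational(1, 2)))), 1) = Add(Rational(68, 7), Mul(Rational(1, 6), Pow(7, Rational(1, 2))))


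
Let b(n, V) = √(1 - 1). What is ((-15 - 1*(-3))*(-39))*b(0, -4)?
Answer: 0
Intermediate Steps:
b(n, V) = 0 (b(n, V) = √0 = 0)
((-15 - 1*(-3))*(-39))*b(0, -4) = ((-15 - 1*(-3))*(-39))*0 = ((-15 + 3)*(-39))*0 = -12*(-39)*0 = 468*0 = 0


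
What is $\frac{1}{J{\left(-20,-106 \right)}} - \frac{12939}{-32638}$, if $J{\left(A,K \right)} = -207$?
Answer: $\frac{2645735}{6756066} \approx 0.39161$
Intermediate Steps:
$\frac{1}{J{\left(-20,-106 \right)}} - \frac{12939}{-32638} = \frac{1}{-207} - \frac{12939}{-32638} = - \frac{1}{207} - 12939 \left(- \frac{1}{32638}\right) = - \frac{1}{207} - - \frac{12939}{32638} = - \frac{1}{207} + \frac{12939}{32638} = \frac{2645735}{6756066}$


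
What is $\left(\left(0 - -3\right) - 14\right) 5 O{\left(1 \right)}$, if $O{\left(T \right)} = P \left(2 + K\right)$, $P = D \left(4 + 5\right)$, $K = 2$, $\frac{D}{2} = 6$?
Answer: $-23760$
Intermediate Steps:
$D = 12$ ($D = 2 \cdot 6 = 12$)
$P = 108$ ($P = 12 \left(4 + 5\right) = 12 \cdot 9 = 108$)
$O{\left(T \right)} = 432$ ($O{\left(T \right)} = 108 \left(2 + 2\right) = 108 \cdot 4 = 432$)
$\left(\left(0 - -3\right) - 14\right) 5 O{\left(1 \right)} = \left(\left(0 - -3\right) - 14\right) 5 \cdot 432 = \left(\left(0 + 3\right) - 14\right) 5 \cdot 432 = \left(3 - 14\right) 5 \cdot 432 = \left(-11\right) 5 \cdot 432 = \left(-55\right) 432 = -23760$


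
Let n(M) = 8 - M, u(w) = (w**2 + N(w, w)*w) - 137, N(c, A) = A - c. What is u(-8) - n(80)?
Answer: -1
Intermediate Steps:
u(w) = -137 + w**2 (u(w) = (w**2 + (w - w)*w) - 137 = (w**2 + 0*w) - 137 = (w**2 + 0) - 137 = w**2 - 137 = -137 + w**2)
u(-8) - n(80) = (-137 + (-8)**2) - (8 - 1*80) = (-137 + 64) - (8 - 80) = -73 - 1*(-72) = -73 + 72 = -1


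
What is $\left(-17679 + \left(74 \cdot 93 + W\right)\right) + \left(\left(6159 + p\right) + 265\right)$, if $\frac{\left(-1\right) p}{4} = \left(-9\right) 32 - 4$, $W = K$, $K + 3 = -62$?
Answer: $-3270$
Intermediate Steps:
$K = -65$ ($K = -3 - 62 = -65$)
$W = -65$
$p = 1168$ ($p = - 4 \left(\left(-9\right) 32 - 4\right) = - 4 \left(-288 - 4\right) = \left(-4\right) \left(-292\right) = 1168$)
$\left(-17679 + \left(74 \cdot 93 + W\right)\right) + \left(\left(6159 + p\right) + 265\right) = \left(-17679 + \left(74 \cdot 93 - 65\right)\right) + \left(\left(6159 + 1168\right) + 265\right) = \left(-17679 + \left(6882 - 65\right)\right) + \left(7327 + 265\right) = \left(-17679 + 6817\right) + 7592 = -10862 + 7592 = -3270$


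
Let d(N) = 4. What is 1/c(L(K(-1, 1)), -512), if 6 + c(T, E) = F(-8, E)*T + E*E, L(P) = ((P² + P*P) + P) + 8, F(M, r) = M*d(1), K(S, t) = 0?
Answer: 1/261882 ≈ 3.8185e-6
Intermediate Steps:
F(M, r) = 4*M (F(M, r) = M*4 = 4*M)
L(P) = 8 + P + 2*P² (L(P) = ((P² + P²) + P) + 8 = (2*P² + P) + 8 = (P + 2*P²) + 8 = 8 + P + 2*P²)
c(T, E) = -6 + E² - 32*T (c(T, E) = -6 + ((4*(-8))*T + E*E) = -6 + (-32*T + E²) = -6 + (E² - 32*T) = -6 + E² - 32*T)
1/c(L(K(-1, 1)), -512) = 1/(-6 + (-512)² - 32*(8 + 0 + 2*0²)) = 1/(-6 + 262144 - 32*(8 + 0 + 2*0)) = 1/(-6 + 262144 - 32*(8 + 0 + 0)) = 1/(-6 + 262144 - 32*8) = 1/(-6 + 262144 - 256) = 1/261882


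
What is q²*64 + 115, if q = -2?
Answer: 371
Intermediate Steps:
q²*64 + 115 = (-2)²*64 + 115 = 4*64 + 115 = 256 + 115 = 371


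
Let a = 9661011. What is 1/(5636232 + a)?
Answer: 1/15297243 ≈ 6.5371e-8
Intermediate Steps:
1/(5636232 + a) = 1/(5636232 + 9661011) = 1/15297243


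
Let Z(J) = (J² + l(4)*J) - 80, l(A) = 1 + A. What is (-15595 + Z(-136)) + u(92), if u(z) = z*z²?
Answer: 780829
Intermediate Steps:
u(z) = z³
Z(J) = -80 + J² + 5*J (Z(J) = (J² + (1 + 4)*J) - 80 = (J² + 5*J) - 80 = -80 + J² + 5*J)
(-15595 + Z(-136)) + u(92) = (-15595 + (-80 + (-136)² + 5*(-136))) + 92³ = (-15595 + (-80 + 18496 - 680)) + 778688 = (-15595 + 17736) + 778688 = 2141 + 778688 = 780829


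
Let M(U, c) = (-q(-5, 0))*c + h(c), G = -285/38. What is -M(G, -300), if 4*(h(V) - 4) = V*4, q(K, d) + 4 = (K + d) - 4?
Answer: 4196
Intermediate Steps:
q(K, d) = -8 + K + d (q(K, d) = -4 + ((K + d) - 4) = -4 + (-4 + K + d) = -8 + K + d)
G = -15/2 (G = -285*1/38 = -15/2 ≈ -7.5000)
h(V) = 4 + V (h(V) = 4 + (V*4)/4 = 4 + (4*V)/4 = 4 + V)
M(U, c) = 4 + 14*c (M(U, c) = (-(-8 - 5 + 0))*c + (4 + c) = (-1*(-13))*c + (4 + c) = 13*c + (4 + c) = 4 + 14*c)
-M(G, -300) = -(4 + 14*(-300)) = -(4 - 4200) = -1*(-4196) = 4196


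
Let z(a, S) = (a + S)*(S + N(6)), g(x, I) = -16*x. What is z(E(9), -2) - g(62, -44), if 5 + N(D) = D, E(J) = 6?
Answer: 988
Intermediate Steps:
N(D) = -5 + D
z(a, S) = (1 + S)*(S + a) (z(a, S) = (a + S)*(S + (-5 + 6)) = (S + a)*(S + 1) = (S + a)*(1 + S) = (1 + S)*(S + a))
z(E(9), -2) - g(62, -44) = (-2 + 6 + (-2)**2 - 2*6) - (-16)*62 = (-2 + 6 + 4 - 12) - 1*(-992) = -4 + 992 = 988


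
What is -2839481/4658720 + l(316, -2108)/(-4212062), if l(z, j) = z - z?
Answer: -2839481/4658720 ≈ -0.60950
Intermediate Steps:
l(z, j) = 0
-2839481/4658720 + l(316, -2108)/(-4212062) = -2839481/4658720 + 0/(-4212062) = -2839481*1/4658720 + 0*(-1/4212062) = -2839481/4658720 + 0 = -2839481/4658720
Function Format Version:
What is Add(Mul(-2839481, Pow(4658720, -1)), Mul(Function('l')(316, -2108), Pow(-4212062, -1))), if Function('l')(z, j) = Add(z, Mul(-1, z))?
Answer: Rational(-2839481, 4658720) ≈ -0.60950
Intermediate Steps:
Function('l')(z, j) = 0
Add(Mul(-2839481, Pow(4658720, -1)), Mul(Function('l')(316, -2108), Pow(-4212062, -1))) = Add(Mul(-2839481, Pow(4658720, -1)), Mul(0, Pow(-4212062, -1))) = Add(Mul(-2839481, Rational(1, 4658720)), Mul(0, Rational(-1, 4212062))) = Add(Rational(-2839481, 4658720), 0) = Rational(-2839481, 4658720)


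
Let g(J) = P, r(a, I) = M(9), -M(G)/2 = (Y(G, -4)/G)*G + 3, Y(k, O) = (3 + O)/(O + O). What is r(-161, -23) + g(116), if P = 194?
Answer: 751/4 ≈ 187.75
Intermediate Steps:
Y(k, O) = (3 + O)/(2*O) (Y(k, O) = (3 + O)/((2*O)) = (3 + O)*(1/(2*O)) = (3 + O)/(2*O))
M(G) = -25/4 (M(G) = -2*((((½)*(3 - 4)/(-4))/G)*G + 3) = -2*((((½)*(-¼)*(-1))/G)*G + 3) = -2*((1/(8*G))*G + 3) = -2*(⅛ + 3) = -2*25/8 = -25/4)
r(a, I) = -25/4
g(J) = 194
r(-161, -23) + g(116) = -25/4 + 194 = 751/4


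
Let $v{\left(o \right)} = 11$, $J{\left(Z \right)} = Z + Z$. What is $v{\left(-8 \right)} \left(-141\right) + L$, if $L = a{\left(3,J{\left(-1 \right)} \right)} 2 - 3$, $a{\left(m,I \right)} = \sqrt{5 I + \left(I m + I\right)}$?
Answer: $-1554 + 6 i \sqrt{2} \approx -1554.0 + 8.4853 i$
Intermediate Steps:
$J{\left(Z \right)} = 2 Z$
$a{\left(m,I \right)} = \sqrt{6 I + I m}$ ($a{\left(m,I \right)} = \sqrt{5 I + \left(I + I m\right)} = \sqrt{6 I + I m}$)
$L = -3 + 6 i \sqrt{2}$ ($L = \sqrt{2 \left(-1\right) \left(6 + 3\right)} 2 - 3 = \sqrt{\left(-2\right) 9} \cdot 2 - 3 = \sqrt{-18} \cdot 2 - 3 = 3 i \sqrt{2} \cdot 2 - 3 = 6 i \sqrt{2} - 3 = -3 + 6 i \sqrt{2} \approx -3.0 + 8.4853 i$)
$v{\left(-8 \right)} \left(-141\right) + L = 11 \left(-141\right) - \left(3 - 6 i \sqrt{2}\right) = -1551 - \left(3 - 6 i \sqrt{2}\right) = -1554 + 6 i \sqrt{2}$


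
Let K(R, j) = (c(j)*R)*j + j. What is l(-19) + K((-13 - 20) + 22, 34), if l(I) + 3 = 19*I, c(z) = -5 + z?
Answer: -11176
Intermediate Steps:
K(R, j) = j + R*j*(-5 + j) (K(R, j) = ((-5 + j)*R)*j + j = (R*(-5 + j))*j + j = R*j*(-5 + j) + j = j + R*j*(-5 + j))
l(I) = -3 + 19*I
l(-19) + K((-13 - 20) + 22, 34) = (-3 + 19*(-19)) + 34*(1 + ((-13 - 20) + 22)*(-5 + 34)) = (-3 - 361) + 34*(1 + (-33 + 22)*29) = -364 + 34*(1 - 11*29) = -364 + 34*(1 - 319) = -364 + 34*(-318) = -364 - 10812 = -11176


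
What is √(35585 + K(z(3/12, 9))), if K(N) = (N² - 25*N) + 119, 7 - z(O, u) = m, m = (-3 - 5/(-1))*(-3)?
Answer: 2*√8887 ≈ 188.54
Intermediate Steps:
m = -6 (m = (-3 - 5*(-1))*(-3) = (-3 + 5)*(-3) = 2*(-3) = -6)
z(O, u) = 13 (z(O, u) = 7 - 1*(-6) = 7 + 6 = 13)
K(N) = 119 + N² - 25*N
√(35585 + K(z(3/12, 9))) = √(35585 + (119 + 13² - 25*13)) = √(35585 + (119 + 169 - 325)) = √(35585 - 37) = √35548 = 2*√8887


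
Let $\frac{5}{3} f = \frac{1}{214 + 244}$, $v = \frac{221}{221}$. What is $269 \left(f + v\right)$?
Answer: $\frac{616817}{2290} \approx 269.35$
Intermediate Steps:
$v = 1$ ($v = 221 \cdot \frac{1}{221} = 1$)
$f = \frac{3}{2290}$ ($f = \frac{3}{5 \left(214 + 244\right)} = \frac{3}{5 \cdot 458} = \frac{3}{5} \cdot \frac{1}{458} = \frac{3}{2290} \approx 0.00131$)
$269 \left(f + v\right) = 269 \left(\frac{3}{2290} + 1\right) = 269 \cdot \frac{2293}{2290} = \frac{616817}{2290}$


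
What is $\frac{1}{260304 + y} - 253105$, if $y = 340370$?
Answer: $- \frac{152033592769}{600674} \approx -2.5311 \cdot 10^{5}$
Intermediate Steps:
$\frac{1}{260304 + y} - 253105 = \frac{1}{260304 + 340370} - 253105 = \frac{1}{600674} - 253105 = - \frac{152033592769}{600674}$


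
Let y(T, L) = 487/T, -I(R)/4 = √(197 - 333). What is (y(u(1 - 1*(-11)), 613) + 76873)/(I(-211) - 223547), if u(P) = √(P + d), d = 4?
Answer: -68847781513/199893053540 + 615958*I*√34/49973263385 ≈ -0.34442 + 7.1871e-5*I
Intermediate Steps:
I(R) = -8*I*√34 (I(R) = -4*√(197 - 333) = -8*I*√34)
u(P) = √(4 + P) (u(P) = √(P + 4) = √(4 + P))
(y(u(1 - 1*(-11)), 613) + 76873)/(I(-211) - 223547) = (487/(√(4 + (1 - 1*(-11)))) + 76873)/(-8*I*√34 - 223547) = (487/(√(4 + (1 + 11))) + 76873)/(-223547 - 8*I*√34) = (487/(√(4 + 12)) + 76873)/(-223547 - 8*I*√34) = (487/(√16) + 76873)/(-223547 - 8*I*√34) = (487/4 + 76873)/(-223547 - 8*I*√34) = 307979/(4*(-223547 - 8*I*√34))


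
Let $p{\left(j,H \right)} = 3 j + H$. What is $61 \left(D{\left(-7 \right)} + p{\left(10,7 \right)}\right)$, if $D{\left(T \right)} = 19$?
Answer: $3416$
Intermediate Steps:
$p{\left(j,H \right)} = H + 3 j$
$61 \left(D{\left(-7 \right)} + p{\left(10,7 \right)}\right) = 61 \left(19 + \left(7 + 3 \cdot 10\right)\right) = 61 \left(19 + \left(7 + 30\right)\right) = 61 \left(19 + 37\right) = 61 \cdot 56 = 3416$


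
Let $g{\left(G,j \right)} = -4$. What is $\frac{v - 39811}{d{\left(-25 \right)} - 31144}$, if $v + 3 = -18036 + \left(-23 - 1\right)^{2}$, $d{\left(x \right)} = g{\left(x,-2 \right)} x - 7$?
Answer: $\frac{57274}{31051} \approx 1.8445$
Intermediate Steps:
$d{\left(x \right)} = -7 - 4 x$ ($d{\left(x \right)} = - 4 x - 7 = -7 - 4 x$)
$v = -17463$ ($v = -3 - \left(18036 - \left(-23 - 1\right)^{2}\right) = -3 - \left(18036 - \left(-24\right)^{2}\right) = -3 + \left(-18036 + 576\right) = -3 - 17460 = -17463$)
$\frac{v - 39811}{d{\left(-25 \right)} - 31144} = \frac{-17463 - 39811}{\left(-7 - -100\right) - 31144} = - \frac{57274}{\left(-7 + 100\right) - 31144} = - \frac{57274}{93 - 31144} = - \frac{57274}{-31051} = \left(-57274\right) \left(- \frac{1}{31051}\right) = \frac{57274}{31051}$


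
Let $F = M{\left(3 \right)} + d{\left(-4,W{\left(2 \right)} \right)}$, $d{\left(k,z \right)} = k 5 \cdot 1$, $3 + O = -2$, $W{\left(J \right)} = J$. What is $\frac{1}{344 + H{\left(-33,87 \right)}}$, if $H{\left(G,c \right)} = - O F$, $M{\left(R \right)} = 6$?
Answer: $\frac{1}{274} \approx 0.0036496$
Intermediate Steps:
$O = -5$ ($O = -3 - 2 = -5$)
$d{\left(k,z \right)} = 5 k$ ($d{\left(k,z \right)} = k 5 = 5 k$)
$F = -14$ ($F = 6 + 5 \left(-4\right) = 6 - 20 = -14$)
$H{\left(G,c \right)} = -70$ ($H{\left(G,c \right)} = \left(-1\right) \left(-5\right) \left(-14\right) = 5 \left(-14\right) = -70$)
$\frac{1}{344 + H{\left(-33,87 \right)}} = \frac{1}{344 - 70} = \frac{1}{274}$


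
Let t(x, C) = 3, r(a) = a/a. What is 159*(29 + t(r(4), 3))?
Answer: 5088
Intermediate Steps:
r(a) = 1
159*(29 + t(r(4), 3)) = 159*(29 + 3) = 159*32 = 5088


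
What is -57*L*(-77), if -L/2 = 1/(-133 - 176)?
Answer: 2926/103 ≈ 28.408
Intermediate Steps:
L = 2/309 (L = -2/(-133 - 176) = -2/(-309) = -2*(-1/309) = 2/309 ≈ 0.0064725)
-57*L*(-77) = -57*2/309*(-77) = -38/103*(-77) = 2926/103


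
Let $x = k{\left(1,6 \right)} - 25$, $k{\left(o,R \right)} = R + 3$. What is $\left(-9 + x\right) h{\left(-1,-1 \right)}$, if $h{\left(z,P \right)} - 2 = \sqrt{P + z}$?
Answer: $-50 - 25 i \sqrt{2} \approx -50.0 - 35.355 i$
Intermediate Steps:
$k{\left(o,R \right)} = 3 + R$
$h{\left(z,P \right)} = 2 + \sqrt{P + z}$
$x = -16$ ($x = \left(3 + 6\right) - 25 = 9 - 25 = -16$)
$\left(-9 + x\right) h{\left(-1,-1 \right)} = \left(-9 - 16\right) \left(2 + \sqrt{-1 - 1}\right) = - 25 \left(2 + \sqrt{-2}\right) = - 25 \left(2 + i \sqrt{2}\right) = -50 - 25 i \sqrt{2}$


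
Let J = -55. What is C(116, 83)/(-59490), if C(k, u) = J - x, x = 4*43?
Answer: 227/59490 ≈ 0.0038158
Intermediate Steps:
x = 172
C(k, u) = -227 (C(k, u) = -55 - 1*172 = -55 - 172 = -227)
C(116, 83)/(-59490) = -227/(-59490) = -227*(-1/59490) = 227/59490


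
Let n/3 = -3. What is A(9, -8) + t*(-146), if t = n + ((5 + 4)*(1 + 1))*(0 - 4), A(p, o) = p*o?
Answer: 11754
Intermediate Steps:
n = -9 (n = 3*(-3) = -9)
A(p, o) = o*p
t = -81 (t = -9 + ((5 + 4)*(1 + 1))*(0 - 4) = -9 + (9*2)*(-4) = -9 + 18*(-4) = -9 - 72 = -81)
A(9, -8) + t*(-146) = -8*9 - 81*(-146) = -72 + 11826 = 11754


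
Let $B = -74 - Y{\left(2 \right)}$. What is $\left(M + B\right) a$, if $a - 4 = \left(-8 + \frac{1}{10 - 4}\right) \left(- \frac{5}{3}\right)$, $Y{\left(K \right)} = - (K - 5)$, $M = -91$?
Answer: $- \frac{8596}{3} \approx -2865.3$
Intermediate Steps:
$Y{\left(K \right)} = 5 - K$ ($Y{\left(K \right)} = - (-5 + K) = 5 - K$)
$B = -77$ ($B = -74 - \left(5 - 2\right) = -74 - 3 = -77$)
$a = \frac{307}{18}$ ($a = 4 + \left(-8 + \frac{1}{10 - 4}\right) \left(- \frac{5}{3}\right) = 4 + \left(-8 + \frac{1}{6}\right) \left(\left(-5\right) \frac{1}{3}\right) = 4 + \left(-8 + \frac{1}{6}\right) \left(- \frac{5}{3}\right) = 4 - - \frac{235}{18} = 4 + \frac{235}{18} = \frac{307}{18} \approx 17.056$)
$\left(M + B\right) a = \left(-91 - 77\right) \frac{307}{18} = \left(-168\right) \frac{307}{18} = - \frac{8596}{3}$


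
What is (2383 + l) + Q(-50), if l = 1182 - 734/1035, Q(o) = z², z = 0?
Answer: 3689041/1035 ≈ 3564.3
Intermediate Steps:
Q(o) = 0 (Q(o) = 0² = 0)
l = 1222636/1035 (l = 1182 - 734*1/1035 = 1182 - 734/1035 = 1222636/1035 ≈ 1181.3)
(2383 + l) + Q(-50) = (2383 + 1222636/1035) + 0 = 3689041/1035 + 0 = 3689041/1035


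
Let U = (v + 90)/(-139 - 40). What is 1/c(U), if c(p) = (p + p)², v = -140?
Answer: 32041/10000 ≈ 3.2041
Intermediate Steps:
U = 50/179 (U = (-140 + 90)/(-139 - 40) = -50/(-179) = -50*(-1/179) = 50/179 ≈ 0.27933)
c(p) = 4*p² (c(p) = (2*p)² = 4*p²)
1/c(U) = 1/(4*(50/179)²) = 1/(4*(2500/32041)) = 1/(10000/32041) = 32041/10000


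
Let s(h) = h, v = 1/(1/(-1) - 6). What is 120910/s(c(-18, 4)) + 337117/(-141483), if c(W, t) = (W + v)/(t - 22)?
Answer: 2155402586921/17968341 ≈ 1.1996e+5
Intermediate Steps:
v = -⅐ (v = 1/(-1 - 6) = 1/(-7) = -⅐ ≈ -0.14286)
c(W, t) = (-⅐ + W)/(-22 + t) (c(W, t) = (W - ⅐)/(t - 22) = (-⅐ + W)/(-22 + t))
120910/s(c(-18, 4)) + 337117/(-141483) = 120910/(((-⅐ - 18)/(-22 + 4))) + 337117/(-141483) = 120910/((-127/7/(-18))) + 337117*(-1/141483) = 120910/((-1/18*(-127/7))) - 337117/141483 = 120910/(127/126) - 337117/141483 = 120910*(126/127) - 337117/141483 = 15234660/127 - 337117/141483 = 2155402586921/17968341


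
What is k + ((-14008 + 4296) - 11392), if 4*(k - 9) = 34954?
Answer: -24713/2 ≈ -12357.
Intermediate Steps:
k = 17495/2 (k = 9 + (1/4)*34954 = 9 + 17477/2 = 17495/2 ≈ 8747.5)
k + ((-14008 + 4296) - 11392) = 17495/2 + ((-14008 + 4296) - 11392) = 17495/2 + (-9712 - 11392) = 17495/2 - 21104 = -24713/2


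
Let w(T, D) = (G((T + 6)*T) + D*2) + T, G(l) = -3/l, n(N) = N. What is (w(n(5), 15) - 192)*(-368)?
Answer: 3178784/55 ≈ 57796.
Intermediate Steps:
G(l) = -3/l
w(T, D) = T + 2*D - 3/(T*(6 + T)) (w(T, D) = (-3*1/(T*(T + 6)) + D*2) + T = (-3*1/(T*(6 + T)) + 2*D) + T = (-3/(T*(6 + T)) + 2*D) + T = (2*D - 3/(T*(6 + T))) + T = T + 2*D - 3/(T*(6 + T)))
(w(n(5), 15) - 192)*(-368) = ((-3 + 5*(6 + 5)*(5 + 2*15))/(5*(6 + 5)) - 192)*(-368) = ((⅕)*(-3 + 5*11*(5 + 30))/11 - 192)*(-368) = ((⅕)*(1/11)*(-3 + 5*11*35) - 192)*(-368) = ((⅕)*(1/11)*(-3 + 1925) - 192)*(-368) = ((⅕)*(1/11)*1922 - 192)*(-368) = (1922/55 - 192)*(-368) = -8638/55*(-368) = 3178784/55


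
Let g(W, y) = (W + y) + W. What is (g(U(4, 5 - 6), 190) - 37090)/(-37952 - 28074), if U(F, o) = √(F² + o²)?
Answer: 18450/33013 - √17/33013 ≈ 0.55875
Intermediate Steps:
g(W, y) = y + 2*W
(g(U(4, 5 - 6), 190) - 37090)/(-37952 - 28074) = ((190 + 2*√(4² + (5 - 6)²)) - 37090)/(-37952 - 28074) = ((190 + 2*√(16 + (-1)²)) - 37090)/(-66026) = ((190 + 2*√(16 + 1)) - 37090)*(-1/66026) = ((190 + 2*√17) - 37090)*(-1/66026) = (-36900 + 2*√17)*(-1/66026) = 18450/33013 - √17/33013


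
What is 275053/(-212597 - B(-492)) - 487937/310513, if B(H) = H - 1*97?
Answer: -188854079685/65831240104 ≈ -2.8688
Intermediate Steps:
B(H) = -97 + H (B(H) = H - 97 = -97 + H)
275053/(-212597 - B(-492)) - 487937/310513 = 275053/(-212597 - (-97 - 492)) - 487937/310513 = 275053/(-212597 - 1*(-589)) - 487937*1/310513 = 275053/(-212597 + 589) - 487937/310513 = 275053/(-212008) - 487937/310513 = 275053*(-1/212008) - 487937/310513 = -275053/212008 - 487937/310513 = -188854079685/65831240104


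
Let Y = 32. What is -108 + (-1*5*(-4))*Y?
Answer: 532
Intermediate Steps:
-108 + (-1*5*(-4))*Y = -108 + (-1*5*(-4))*32 = -108 - 5*(-4)*32 = -108 + 20*32 = -108 + 640 = 532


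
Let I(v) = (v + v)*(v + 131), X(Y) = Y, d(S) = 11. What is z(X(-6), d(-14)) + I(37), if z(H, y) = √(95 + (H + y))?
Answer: 12442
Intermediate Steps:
I(v) = 2*v*(131 + v) (I(v) = (2*v)*(131 + v) = 2*v*(131 + v))
z(H, y) = √(95 + H + y)
z(X(-6), d(-14)) + I(37) = √(95 - 6 + 11) + 2*37*(131 + 37) = √100 + 2*37*168 = 10 + 12432 = 12442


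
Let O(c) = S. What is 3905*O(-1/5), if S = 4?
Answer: 15620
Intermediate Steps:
O(c) = 4
3905*O(-1/5) = 3905*4 = 15620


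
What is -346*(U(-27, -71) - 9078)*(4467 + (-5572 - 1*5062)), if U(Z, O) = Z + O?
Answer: -19579583632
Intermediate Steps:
U(Z, O) = O + Z
-346*(U(-27, -71) - 9078)*(4467 + (-5572 - 1*5062)) = -346*((-71 - 27) - 9078)*(4467 + (-5572 - 1*5062)) = -346*(-98 - 9078)*(4467 + (-5572 - 5062)) = -(-3174896)*(4467 - 10634) = -(-3174896)*(-6167) = -346*56588392 = -19579583632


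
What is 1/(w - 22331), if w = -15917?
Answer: -1/38248 ≈ -2.6145e-5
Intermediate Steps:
1/(w - 22331) = 1/(-15917 - 22331) = 1/(-38248) = -1/38248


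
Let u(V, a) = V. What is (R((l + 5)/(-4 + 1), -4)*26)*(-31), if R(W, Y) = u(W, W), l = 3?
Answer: 6448/3 ≈ 2149.3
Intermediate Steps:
R(W, Y) = W
(R((l + 5)/(-4 + 1), -4)*26)*(-31) = (((3 + 5)/(-4 + 1))*26)*(-31) = ((8/(-3))*26)*(-31) = ((8*(-⅓))*26)*(-31) = -8/3*26*(-31) = -208/3*(-31) = 6448/3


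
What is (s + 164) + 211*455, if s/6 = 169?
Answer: 97183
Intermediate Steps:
s = 1014 (s = 6*169 = 1014)
(s + 164) + 211*455 = (1014 + 164) + 211*455 = 1178 + 96005 = 97183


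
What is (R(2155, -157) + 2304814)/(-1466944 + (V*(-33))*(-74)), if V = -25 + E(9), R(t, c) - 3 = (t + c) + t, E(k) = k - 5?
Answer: -1154485/759113 ≈ -1.5208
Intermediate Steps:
E(k) = -5 + k
R(t, c) = 3 + c + 2*t (R(t, c) = 3 + ((t + c) + t) = 3 + ((c + t) + t) = 3 + (c + 2*t) = 3 + c + 2*t)
V = -21 (V = -25 + (-5 + 9) = -25 + 4 = -21)
(R(2155, -157) + 2304814)/(-1466944 + (V*(-33))*(-74)) = ((3 - 157 + 2*2155) + 2304814)/(-1466944 - 21*(-33)*(-74)) = ((3 - 157 + 4310) + 2304814)/(-1466944 + 693*(-74)) = (4156 + 2304814)/(-1466944 - 51282) = 2308970/(-1518226) = 2308970*(-1/1518226) = -1154485/759113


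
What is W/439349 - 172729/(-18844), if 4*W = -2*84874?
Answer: 75088630593/8279092556 ≈ 9.0697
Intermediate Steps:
W = -42437 (W = (-2*84874)/4 = (1/4)*(-169748) = -42437)
W/439349 - 172729/(-18844) = -42437/439349 - 172729/(-18844) = -42437*1/439349 - 172729*(-1/18844) = -42437/439349 + 172729/18844 = 75088630593/8279092556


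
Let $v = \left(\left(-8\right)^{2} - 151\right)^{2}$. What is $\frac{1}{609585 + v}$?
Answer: $\frac{1}{617154} \approx 1.6203 \cdot 10^{-6}$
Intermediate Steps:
$v = 7569$ ($v = \left(64 - 151\right)^{2} = \left(-87\right)^{2} = 7569$)
$\frac{1}{609585 + v} = \frac{1}{609585 + 7569} = \frac{1}{617154}$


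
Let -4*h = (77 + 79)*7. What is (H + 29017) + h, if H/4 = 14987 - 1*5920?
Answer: 65012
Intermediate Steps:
H = 36268 (H = 4*(14987 - 1*5920) = 4*(14987 - 5920) = 4*9067 = 36268)
h = -273 (h = -(77 + 79)*7/4 = -39*7 = -¼*1092 = -273)
(H + 29017) + h = (36268 + 29017) - 273 = 65285 - 273 = 65012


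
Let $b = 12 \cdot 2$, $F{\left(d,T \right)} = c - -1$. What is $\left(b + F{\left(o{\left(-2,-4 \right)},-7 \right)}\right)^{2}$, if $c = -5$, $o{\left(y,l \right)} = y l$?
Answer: $400$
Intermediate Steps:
$o{\left(y,l \right)} = l y$
$F{\left(d,T \right)} = -4$ ($F{\left(d,T \right)} = -5 - -1 = -5 + 1 = -4$)
$b = 24$
$\left(b + F{\left(o{\left(-2,-4 \right)},-7 \right)}\right)^{2} = \left(24 - 4\right)^{2} = 20^{2} = 400$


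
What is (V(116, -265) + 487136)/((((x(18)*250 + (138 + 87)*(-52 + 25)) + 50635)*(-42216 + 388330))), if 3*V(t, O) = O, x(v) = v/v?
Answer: 1461143/46528105020 ≈ 3.1403e-5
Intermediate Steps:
x(v) = 1
V(t, O) = O/3
(V(116, -265) + 487136)/((((x(18)*250 + (138 + 87)*(-52 + 25)) + 50635)*(-42216 + 388330))) = ((⅓)*(-265) + 487136)/((((1*250 + (138 + 87)*(-52 + 25)) + 50635)*(-42216 + 388330))) = (-265/3 + 487136)/((((250 + 225*(-27)) + 50635)*346114)) = 1461143/(3*((((250 - 6075) + 50635)*346114))) = 1461143/(3*(((-5825 + 50635)*346114))) = 1461143/(3*((44810*346114))) = (1461143/3)/15509368340 = (1461143/3)*(1/15509368340) = 1461143/46528105020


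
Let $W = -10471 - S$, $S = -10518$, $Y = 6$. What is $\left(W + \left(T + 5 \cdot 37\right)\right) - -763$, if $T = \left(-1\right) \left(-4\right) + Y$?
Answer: $1005$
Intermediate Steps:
$T = 10$ ($T = \left(-1\right) \left(-4\right) + 6 = 4 + 6 = 10$)
$W = 47$ ($W = -10471 - -10518 = -10471 + 10518 = 47$)
$\left(W + \left(T + 5 \cdot 37\right)\right) - -763 = \left(47 + \left(10 + 5 \cdot 37\right)\right) - -763 = \left(47 + \left(10 + 185\right)\right) + 763 = \left(47 + 195\right) + 763 = 242 + 763 = 1005$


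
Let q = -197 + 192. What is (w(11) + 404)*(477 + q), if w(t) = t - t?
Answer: 190688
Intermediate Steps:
w(t) = 0
q = -5
(w(11) + 404)*(477 + q) = (0 + 404)*(477 - 5) = 404*472 = 190688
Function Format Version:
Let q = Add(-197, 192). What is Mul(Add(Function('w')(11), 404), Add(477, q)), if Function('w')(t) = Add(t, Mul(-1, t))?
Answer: 190688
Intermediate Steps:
Function('w')(t) = 0
q = -5
Mul(Add(Function('w')(11), 404), Add(477, q)) = Mul(Add(0, 404), Add(477, -5)) = Mul(404, 472) = 190688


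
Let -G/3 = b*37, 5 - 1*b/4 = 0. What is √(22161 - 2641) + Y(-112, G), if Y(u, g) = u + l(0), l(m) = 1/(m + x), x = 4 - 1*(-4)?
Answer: -895/8 + 8*√305 ≈ 27.839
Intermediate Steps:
b = 20 (b = 20 - 4*0 = 20 + 0 = 20)
G = -2220 (G = -60*37 = -3*740 = -2220)
x = 8 (x = 4 + 4 = 8)
l(m) = 1/(8 + m) (l(m) = 1/(m + 8) = 1/(8 + m))
Y(u, g) = ⅛ + u (Y(u, g) = u + 1/(8 + 0) = u + 1/8 = u + ⅛ = ⅛ + u)
√(22161 - 2641) + Y(-112, G) = √(22161 - 2641) + (⅛ - 112) = √19520 - 895/8 = 8*√305 - 895/8 = -895/8 + 8*√305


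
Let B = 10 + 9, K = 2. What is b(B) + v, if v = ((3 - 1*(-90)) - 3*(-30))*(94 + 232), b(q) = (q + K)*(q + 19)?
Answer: 60456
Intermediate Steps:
B = 19
b(q) = (2 + q)*(19 + q) (b(q) = (q + 2)*(q + 19) = (2 + q)*(19 + q))
v = 59658 (v = ((3 + 90) + 90)*326 = (93 + 90)*326 = 183*326 = 59658)
b(B) + v = (38 + 19**2 + 21*19) + 59658 = (38 + 361 + 399) + 59658 = 798 + 59658 = 60456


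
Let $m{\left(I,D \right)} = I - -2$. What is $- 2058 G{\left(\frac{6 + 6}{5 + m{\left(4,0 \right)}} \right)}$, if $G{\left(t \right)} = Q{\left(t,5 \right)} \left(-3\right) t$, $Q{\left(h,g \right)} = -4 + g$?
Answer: $\frac{74088}{11} \approx 6735.3$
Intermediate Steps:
$m{\left(I,D \right)} = 2 + I$ ($m{\left(I,D \right)} = I + 2 = 2 + I$)
$G{\left(t \right)} = - 3 t$ ($G{\left(t \right)} = \left(-4 + 5\right) \left(-3\right) t = 1 \left(-3\right) t = - 3 t$)
$- 2058 G{\left(\frac{6 + 6}{5 + m{\left(4,0 \right)}} \right)} = - 2058 \left(- 3 \frac{6 + 6}{5 + \left(2 + 4\right)}\right) = - 2058 \left(- 3 \frac{12}{5 + 6}\right) = - 2058 \left(- 3 \cdot \frac{12}{11}\right) = - 2058 \left(- 3 \cdot 12 \cdot \frac{1}{11}\right) = - 2058 \left(\left(-3\right) \frac{12}{11}\right) = \left(-2058\right) \left(- \frac{36}{11}\right) = \frac{74088}{11}$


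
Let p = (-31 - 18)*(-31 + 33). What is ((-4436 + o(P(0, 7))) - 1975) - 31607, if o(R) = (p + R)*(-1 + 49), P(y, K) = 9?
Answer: -42290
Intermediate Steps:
p = -98 (p = -49*2 = -98)
o(R) = -4704 + 48*R (o(R) = (-98 + R)*(-1 + 49) = (-98 + R)*48 = -4704 + 48*R)
((-4436 + o(P(0, 7))) - 1975) - 31607 = ((-4436 + (-4704 + 48*9)) - 1975) - 31607 = ((-4436 + (-4704 + 432)) - 1975) - 31607 = ((-4436 - 4272) - 1975) - 31607 = (-8708 - 1975) - 31607 = -10683 - 31607 = -42290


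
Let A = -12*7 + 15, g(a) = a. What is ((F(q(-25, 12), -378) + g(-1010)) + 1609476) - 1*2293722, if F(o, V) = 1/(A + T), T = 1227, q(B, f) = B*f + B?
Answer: -793526447/1158 ≈ -6.8526e+5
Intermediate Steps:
q(B, f) = B + B*f
A = -69 (A = -84 + 15 = -69)
F(o, V) = 1/1158 (F(o, V) = 1/(-69 + 1227) = 1/1158)
((F(q(-25, 12), -378) + g(-1010)) + 1609476) - 1*2293722 = ((1/1158 - 1010) + 1609476) - 1*2293722 = (-1169579/1158 + 1609476) - 2293722 = 1862603629/1158 - 2293722 = -793526447/1158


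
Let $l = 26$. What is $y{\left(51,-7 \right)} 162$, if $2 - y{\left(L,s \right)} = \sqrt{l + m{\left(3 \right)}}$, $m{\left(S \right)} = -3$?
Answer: $324 - 162 \sqrt{23} \approx -452.92$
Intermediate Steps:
$y{\left(L,s \right)} = 2 - \sqrt{23}$ ($y{\left(L,s \right)} = 2 - \sqrt{26 - 3} = 2 - \sqrt{23}$)
$y{\left(51,-7 \right)} 162 = \left(2 - \sqrt{23}\right) 162 = 324 - 162 \sqrt{23}$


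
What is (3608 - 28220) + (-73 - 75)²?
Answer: -2708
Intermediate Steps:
(3608 - 28220) + (-73 - 75)² = -24612 + (-148)² = -24612 + 21904 = -2708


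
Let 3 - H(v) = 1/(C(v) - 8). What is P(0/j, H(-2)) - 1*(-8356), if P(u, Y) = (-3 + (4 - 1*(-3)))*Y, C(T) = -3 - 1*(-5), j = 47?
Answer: 25106/3 ≈ 8368.7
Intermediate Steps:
C(T) = 2 (C(T) = -3 + 5 = 2)
H(v) = 19/6 (H(v) = 3 - 1/(2 - 8) = 3 - 1/(-6) = 3 - 1*(-1/6) = 3 + 1/6 = 19/6)
P(u, Y) = 4*Y (P(u, Y) = (-3 + (4 + 3))*Y = (-3 + 7)*Y = 4*Y)
P(0/j, H(-2)) - 1*(-8356) = 4*(19/6) - 1*(-8356) = 38/3 + 8356 = 25106/3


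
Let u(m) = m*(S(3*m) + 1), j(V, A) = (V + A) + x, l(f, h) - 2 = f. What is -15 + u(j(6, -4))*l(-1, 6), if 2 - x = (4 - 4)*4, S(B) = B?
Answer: 37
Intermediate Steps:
l(f, h) = 2 + f
x = 2 (x = 2 - (4 - 4)*4 = 2 - 0*4 = 2 - 1*0 = 2 + 0 = 2)
j(V, A) = 2 + A + V (j(V, A) = (V + A) + 2 = (A + V) + 2 = 2 + A + V)
u(m) = m*(1 + 3*m) (u(m) = m*(3*m + 1) = m*(1 + 3*m))
-15 + u(j(6, -4))*l(-1, 6) = -15 + ((2 - 4 + 6)*(1 + 3*(2 - 4 + 6)))*(2 - 1) = -15 + (4*(1 + 3*4))*1 = -15 + (4*(1 + 12))*1 = -15 + (4*13)*1 = -15 + 52*1 = -15 + 52 = 37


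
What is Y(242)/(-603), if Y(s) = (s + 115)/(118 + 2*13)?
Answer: -119/28944 ≈ -0.0041114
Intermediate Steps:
Y(s) = 115/144 + s/144 (Y(s) = (115 + s)/(118 + 26) = (115 + s)/144 = (115 + s)*(1/144) = 115/144 + s/144)
Y(242)/(-603) = (115/144 + (1/144)*242)/(-603) = (115/144 + 121/72)*(-1/603) = (119/48)*(-1/603) = -119/28944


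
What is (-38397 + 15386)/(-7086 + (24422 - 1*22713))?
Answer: 23011/5377 ≈ 4.2795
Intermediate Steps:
(-38397 + 15386)/(-7086 + (24422 - 1*22713)) = -23011/(-7086 + (24422 - 22713)) = -23011/(-7086 + 1709) = -23011/(-5377) = -23011*(-1/5377) = 23011/5377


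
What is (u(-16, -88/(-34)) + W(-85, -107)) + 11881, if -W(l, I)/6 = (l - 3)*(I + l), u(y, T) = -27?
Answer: -89522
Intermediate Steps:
W(l, I) = -6*(-3 + l)*(I + l) (W(l, I) = -6*(l - 3)*(I + l) = -6*(-3 + l)*(I + l))
(u(-16, -88/(-34)) + W(-85, -107)) + 11881 = (-27 + (-6*(-85)² + 18*(-107) + 18*(-85) - 6*(-107)*(-85))) + 11881 = (-27 + (-6*7225 - 1926 - 1530 - 54570)) + 11881 = (-27 + (-43350 - 1926 - 1530 - 54570)) + 11881 = (-27 - 101376) + 11881 = -101403 + 11881 = -89522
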